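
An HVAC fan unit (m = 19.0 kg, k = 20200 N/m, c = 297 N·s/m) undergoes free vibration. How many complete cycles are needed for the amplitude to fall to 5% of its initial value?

2 cycles

ζ = c/(2√(km)) = 297/(2√(20200 × 19.0)) = 297/1239 = 0.2397.
Logarithmic decrement δ = 2πζ/√(1 − ζ²) = 2π × 0.2397/√(1 − 0.0575) = 1.551.
x_n/x₀ = e^(−nδ) ≤ 0.05; take ln: n ≥ ln(1/0.05)/δ = 2.996/1.551 = 1.931.
So 2 complete cycles are required.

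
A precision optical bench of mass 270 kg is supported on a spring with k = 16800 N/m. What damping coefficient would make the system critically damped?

c_c = 2√(k·m) = 2√(16800 × 270) = 2 × 2130 = 4260 N·s/m.

4260 N·s/m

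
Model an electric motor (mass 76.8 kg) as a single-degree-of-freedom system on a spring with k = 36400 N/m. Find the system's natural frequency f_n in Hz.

ω_n = √(k/m) = √(36400/76.8) = √474.0 = 21.77 rad/s.
f_n = ω_n/(2π) = 21.77/6.283 = 3.465 Hz.

3.46 Hz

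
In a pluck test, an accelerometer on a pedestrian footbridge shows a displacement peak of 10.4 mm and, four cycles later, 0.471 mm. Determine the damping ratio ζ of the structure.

Logarithmic decrement δ = (1/n)·ln(x₀/x_n) = (1/4)·ln(10.4/0.471) = (1/4)·ln(22.08) = 0.7737.
ζ = δ/√(4π² + δ²) = 0.7737/√(39.48 + 0.599) = 0.7737/6.331 = 0.1222.

0.122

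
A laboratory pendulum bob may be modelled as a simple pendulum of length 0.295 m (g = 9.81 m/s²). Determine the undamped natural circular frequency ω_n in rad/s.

5.77 rad/s

For a simple pendulum ω_n = √(g/L) = √(9.81/0.295) = √33.25 = 5.767 rad/s.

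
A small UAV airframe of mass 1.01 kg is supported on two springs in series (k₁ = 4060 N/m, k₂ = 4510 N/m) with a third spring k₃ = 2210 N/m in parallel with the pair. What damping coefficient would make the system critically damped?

133 N·s/m

Series pair: k_s = k₁k₂/(k₁+k₂) = (4060)(4510)/(4060 + 4510) = 2137 N/m. In parallel with k₃: k_eq = 2137 + 2210 = 4347 N/m.
c_c = 2√(k_eq·m) = 2√(4347 × 1.01) = 2 × 66.26 = 132.5 N·s/m.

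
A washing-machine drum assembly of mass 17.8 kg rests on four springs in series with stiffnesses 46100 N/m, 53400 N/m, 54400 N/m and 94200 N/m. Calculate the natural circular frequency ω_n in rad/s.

Series springs: 1/k_eq = 1/46100 + 1/53400 + 1/54400 + 1/94200 = 6.942×10^-5, so k_eq = 14410 N/m.
ω_n = √(k_eq/m) = √(14410/17.8) = √809.3 = 28.45 rad/s.

28.4 rad/s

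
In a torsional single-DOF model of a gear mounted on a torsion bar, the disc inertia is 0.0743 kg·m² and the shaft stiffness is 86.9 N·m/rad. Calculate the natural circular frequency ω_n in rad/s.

ω_n = √(k_t/J) = √(86.9/0.0743) = √1170 = 34.20 rad/s.

34.2 rad/s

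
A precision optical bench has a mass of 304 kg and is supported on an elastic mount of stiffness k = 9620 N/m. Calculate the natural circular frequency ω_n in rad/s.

ω_n = √(k/m) = √(9620/304) = √31.64 = 5.625 rad/s.

5.63 rad/s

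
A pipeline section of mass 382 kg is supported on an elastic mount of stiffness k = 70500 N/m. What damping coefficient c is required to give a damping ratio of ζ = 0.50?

c_c = 2√(k·m) = 2√(70500 × 382) = 10380 N·s/m.
c = ζ·c_c = 0.50 × 10380 = 5190 N·s/m.

5190 N·s/m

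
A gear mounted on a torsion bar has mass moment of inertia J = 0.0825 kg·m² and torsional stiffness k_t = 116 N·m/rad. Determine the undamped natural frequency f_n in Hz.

ω_n = √(k_t/J) = √(116/0.0825) = √1406 = 37.50 rad/s.
f_n = ω_n/(2π) = 37.50/6.283 = 5.968 Hz.

5.97 Hz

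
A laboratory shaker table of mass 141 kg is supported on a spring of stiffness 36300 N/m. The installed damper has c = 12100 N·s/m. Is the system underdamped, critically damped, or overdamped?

overdamped

c_c = 2√(k·m) = 4525 N·s/m; ζ = c/c_c = 12100/4525 = 2.67.
Since ζ > 1 the system is overdamped.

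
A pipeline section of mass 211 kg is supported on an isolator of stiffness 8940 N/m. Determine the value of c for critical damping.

c_c = 2√(k·m) = 2√(8940 × 211) = 2 × 1373 = 2747 N·s/m.

2750 N·s/m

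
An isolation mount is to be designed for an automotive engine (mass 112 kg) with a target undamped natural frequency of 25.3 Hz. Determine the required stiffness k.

2830000 N/m

ω_n = 2πf_n = 2π × 25.3 = 159.0 rad/s.
k = m·ω_n² = 112 × 159.0² = 112 × 25270 = 2830000 N/m.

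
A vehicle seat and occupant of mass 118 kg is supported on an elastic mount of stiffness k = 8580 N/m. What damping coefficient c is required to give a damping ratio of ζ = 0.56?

c_c = 2√(k·m) = 2√(8580 × 118) = 2012 N·s/m.
c = ζ·c_c = 0.56 × 2012 = 1127 N·s/m.

1130 N·s/m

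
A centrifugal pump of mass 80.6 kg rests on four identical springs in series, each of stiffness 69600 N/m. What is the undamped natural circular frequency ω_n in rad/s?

14.7 rad/s

Series springs: 1/k_eq = 4/69600, so k_eq = 69600/4 = 17400 N/m.
ω_n = √(k_eq/m) = √(17400/80.6) = √215.9 = 14.69 rad/s.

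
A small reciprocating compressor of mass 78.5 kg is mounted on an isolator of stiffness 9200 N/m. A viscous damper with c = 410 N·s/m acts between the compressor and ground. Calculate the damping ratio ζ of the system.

ω_n = √(k/m) = √(9200/78.5) = 10.83 rad/s.
Critical damping c_c = 2√(k·m) = 2√(9200 × 78.5) = 1700 N·s/m, so ζ = c/c_c = 410/1700 = 0.2412.

0.241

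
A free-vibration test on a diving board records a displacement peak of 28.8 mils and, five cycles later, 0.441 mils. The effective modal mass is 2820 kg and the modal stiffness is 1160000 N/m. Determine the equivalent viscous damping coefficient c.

15100 N·s/m

Logarithmic decrement δ = (1/n)·ln(x₀/x_n) = (1/5)·ln(28.8/0.441) = (1/5)·ln(65.31) = 0.8358.
ζ = δ/√(4π² + δ²) = 0.8358/√(39.48 + 0.699) = 0.8358/6.339 = 0.1319.
c = ζ · 2√(km) = 0.1319 × 2√(1160000 × 2820) = 0.1319 × 114400 = 15080 N·s/m.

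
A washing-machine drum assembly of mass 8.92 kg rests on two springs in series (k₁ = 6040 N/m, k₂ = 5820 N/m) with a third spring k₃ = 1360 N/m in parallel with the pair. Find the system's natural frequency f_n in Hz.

3.50 Hz

Series pair: k_s = k₁k₂/(k₁+k₂) = (6040)(5820)/(6040 + 5820) = 2964 N/m. In parallel with k₃: k_eq = 2964 + 1360 = 4324 N/m.
ω_n = √(k_eq/m) = √(4324/8.92) = √484.8 = 22.02 rad/s.
f_n = ω_n/(2π) = 22.02/6.283 = 3.504 Hz.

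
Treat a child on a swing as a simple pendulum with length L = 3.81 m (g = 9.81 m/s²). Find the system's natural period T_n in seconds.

3.92 s

For a simple pendulum ω_n = √(g/L) = √(9.81/3.81) = √2.575 = 1.605 rad/s.
T_n = 2π/ω_n = 6.283/1.605 = 3.916 s.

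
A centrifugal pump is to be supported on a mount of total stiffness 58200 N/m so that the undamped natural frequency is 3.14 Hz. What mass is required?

150 kg

ω_n = 2πf_n = 2π × 3.14 = 19.73 rad/s.
m = k/ω_n² = 58200/19.73² = 58200/389.2 = 149.5 kg.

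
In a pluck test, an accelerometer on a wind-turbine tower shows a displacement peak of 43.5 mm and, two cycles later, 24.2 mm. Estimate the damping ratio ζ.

0.0466

Logarithmic decrement δ = (1/n)·ln(x₀/x_n) = (1/2)·ln(43.5/24.2) = (1/2)·ln(1.798) = 0.2932.
ζ = δ/√(4π² + δ²) = 0.2932/√(39.48 + 0.0860) = 0.2932/6.290 = 0.04661.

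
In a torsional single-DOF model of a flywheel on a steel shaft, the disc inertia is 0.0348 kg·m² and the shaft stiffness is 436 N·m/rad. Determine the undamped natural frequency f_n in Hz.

ω_n = √(k_t/J) = √(436/0.0348) = √12530 = 111.9 rad/s.
f_n = ω_n/(2π) = 111.9/6.283 = 17.81 Hz.

17.8 Hz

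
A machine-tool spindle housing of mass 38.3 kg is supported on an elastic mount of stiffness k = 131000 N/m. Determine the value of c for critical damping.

4480 N·s/m

c_c = 2√(k·m) = 2√(131000 × 38.3) = 2 × 2240 = 4480 N·s/m.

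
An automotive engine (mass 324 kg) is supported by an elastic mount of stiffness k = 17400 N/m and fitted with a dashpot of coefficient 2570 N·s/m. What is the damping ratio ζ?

0.541

ω_n = √(k/m) = √(17400/324) = 7.328 rad/s.
Critical damping c_c = 2√(k·m) = 2√(17400 × 324) = 4749 N·s/m, so ζ = c/c_c = 2570/4749 = 0.5412.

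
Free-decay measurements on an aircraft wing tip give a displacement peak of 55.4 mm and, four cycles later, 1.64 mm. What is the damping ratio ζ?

0.139

Logarithmic decrement δ = (1/n)·ln(x₀/x_n) = (1/4)·ln(55.4/1.64) = (1/4)·ln(33.78) = 0.8800.
ζ = δ/√(4π² + δ²) = 0.8800/√(39.48 + 0.774) = 0.8800/6.345 = 0.1387.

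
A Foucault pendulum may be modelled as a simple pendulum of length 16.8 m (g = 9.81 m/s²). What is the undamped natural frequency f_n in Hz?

For a simple pendulum ω_n = √(g/L) = √(9.81/16.8) = √0.5839 = 0.7642 rad/s.
f_n = ω_n/(2π) = 0.7642/6.283 = 0.1216 Hz.

0.122 Hz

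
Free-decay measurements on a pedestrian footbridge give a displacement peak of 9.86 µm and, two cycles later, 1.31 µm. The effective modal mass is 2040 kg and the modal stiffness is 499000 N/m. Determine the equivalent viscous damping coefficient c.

10100 N·s/m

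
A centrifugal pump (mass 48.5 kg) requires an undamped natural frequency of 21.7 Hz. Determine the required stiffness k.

ω_n = 2πf_n = 2π × 21.7 = 136.3 rad/s.
k = m·ω_n² = 48.5 × 136.3² = 48.5 × 18590 = 901600 N/m.

902000 N/m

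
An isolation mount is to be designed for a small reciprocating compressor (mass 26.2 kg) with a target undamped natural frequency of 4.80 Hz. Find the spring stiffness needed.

23800 N/m

ω_n = 2πf_n = 2π × 4.80 = 30.16 rad/s.
k = m·ω_n² = 26.2 × 30.16² = 26.2 × 909.6 = 23830 N/m.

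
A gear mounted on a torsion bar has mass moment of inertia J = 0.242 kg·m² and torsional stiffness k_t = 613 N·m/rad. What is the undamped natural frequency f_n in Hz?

8.01 Hz

ω_n = √(k_t/J) = √(613/0.242) = √2533 = 50.33 rad/s.
f_n = ω_n/(2π) = 50.33/6.283 = 8.010 Hz.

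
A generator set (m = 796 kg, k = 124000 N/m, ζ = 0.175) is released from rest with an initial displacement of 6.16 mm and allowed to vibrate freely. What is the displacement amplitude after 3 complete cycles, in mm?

Logarithmic decrement δ = 2πζ/√(1 − ζ²) = 2π × 0.1750/√(1 − 0.0306) = 1.117.
After n cycles, x_n/x₀ = e^(−nδ), so x_3 = 6.16 × e^(−3 × 1.117) = 6.16 × 0.03507 = 0.2160 mm.

0.216 mm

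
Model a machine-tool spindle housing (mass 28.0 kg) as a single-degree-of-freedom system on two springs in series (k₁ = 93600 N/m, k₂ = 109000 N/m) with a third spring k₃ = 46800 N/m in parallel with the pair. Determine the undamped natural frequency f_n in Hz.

9.38 Hz

Series pair: k_s = k₁k₂/(k₁+k₂) = (93600)(109000)/(93600 + 109000) = 50360 N/m. In parallel with k₃: k_eq = 50360 + 46800 = 97160 N/m.
ω_n = √(k_eq/m) = √(97160/28.0) = √3470 = 58.91 rad/s.
f_n = ω_n/(2π) = 58.91/6.283 = 9.375 Hz.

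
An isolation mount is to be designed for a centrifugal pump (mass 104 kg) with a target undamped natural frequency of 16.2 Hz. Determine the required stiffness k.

ω_n = 2πf_n = 2π × 16.2 = 101.8 rad/s.
k = m·ω_n² = 104 × 101.8² = 104 × 10360 = 1078000 N/m.

1080000 N/m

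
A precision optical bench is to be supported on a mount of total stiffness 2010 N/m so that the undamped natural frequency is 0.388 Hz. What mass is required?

ω_n = 2πf_n = 2π × 0.388 = 2.438 rad/s.
m = k/ω_n² = 2010/2.438² = 2010/5.943 = 338.2 kg.

338 kg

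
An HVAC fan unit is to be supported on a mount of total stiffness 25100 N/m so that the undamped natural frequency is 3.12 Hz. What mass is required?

65.3 kg

ω_n = 2πf_n = 2π × 3.12 = 19.60 rad/s.
m = k/ω_n² = 25100/19.60² = 25100/384.3 = 65.31 kg.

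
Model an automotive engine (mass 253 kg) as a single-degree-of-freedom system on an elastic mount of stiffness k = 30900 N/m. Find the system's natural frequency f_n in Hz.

1.76 Hz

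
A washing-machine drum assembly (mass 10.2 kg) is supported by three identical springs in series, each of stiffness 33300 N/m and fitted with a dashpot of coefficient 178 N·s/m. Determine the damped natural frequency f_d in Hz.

5.06 Hz

Series springs: 1/k_eq = 3/33300, so k_eq = 33300/3 = 11100 N/m.
ω_n = √(k_eq/m) = √(11100/10.2) = 32.99 rad/s.
Critical damping c_c = 2√(k_eq·m) = 2√(11100 × 10.2) = 673.0 N·s/m, so ζ = c/c_c = 178/673.0 = 0.2645.
ω_d = ω_n√(1 − ζ²) = 32.99 × √(1 − 0.0700) = 31.81 rad/s.
f_d = ω_d/(2π) = 5.063 Hz.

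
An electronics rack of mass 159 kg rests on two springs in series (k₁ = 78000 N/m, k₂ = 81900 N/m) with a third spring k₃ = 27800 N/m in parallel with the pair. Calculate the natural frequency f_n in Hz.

3.29 Hz

Series pair: k_s = k₁k₂/(k₁+k₂) = (78000)(81900)/(78000 + 81900) = 39950 N/m. In parallel with k₃: k_eq = 39950 + 27800 = 67750 N/m.
ω_n = √(k_eq/m) = √(67750/159) = √426.1 = 20.64 rad/s.
f_n = ω_n/(2π) = 20.64/6.283 = 3.285 Hz.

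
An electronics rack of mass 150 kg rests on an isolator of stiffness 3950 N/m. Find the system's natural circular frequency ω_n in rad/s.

ω_n = √(k/m) = √(3950/150) = √26.33 = 5.132 rad/s.

5.13 rad/s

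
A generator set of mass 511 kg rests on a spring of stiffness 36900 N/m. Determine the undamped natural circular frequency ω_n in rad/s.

ω_n = √(k/m) = √(36900/511) = √72.21 = 8.498 rad/s.

8.50 rad/s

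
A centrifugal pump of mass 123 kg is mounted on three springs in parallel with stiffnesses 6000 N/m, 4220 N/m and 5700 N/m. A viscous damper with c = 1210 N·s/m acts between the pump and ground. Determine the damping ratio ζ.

0.432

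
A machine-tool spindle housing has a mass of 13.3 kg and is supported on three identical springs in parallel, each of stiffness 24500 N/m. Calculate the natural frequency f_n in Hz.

11.8 Hz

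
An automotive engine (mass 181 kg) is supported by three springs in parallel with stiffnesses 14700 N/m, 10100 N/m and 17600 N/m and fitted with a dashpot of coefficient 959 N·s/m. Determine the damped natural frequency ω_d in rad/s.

Parallel springs add: k_eq = 14700 + 10100 + 17600 = 42400 N/m.
ω_n = √(k_eq/m) = √(42400/181) = 15.31 rad/s.
Critical damping c_c = 2√(k_eq·m) = 2√(42400 × 181) = 5541 N·s/m, so ζ = c/c_c = 959/5541 = 0.1731.
ω_d = ω_n√(1 − ζ²) = 15.31 × √(1 − 0.0300) = 15.07 rad/s.

15.1 rad/s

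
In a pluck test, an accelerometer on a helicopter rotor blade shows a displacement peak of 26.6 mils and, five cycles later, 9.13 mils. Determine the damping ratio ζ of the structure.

Logarithmic decrement δ = (1/n)·ln(x₀/x_n) = (1/5)·ln(26.6/9.13) = (1/5)·ln(2.913) = 0.2139.
ζ = δ/√(4π² + δ²) = 0.2139/√(39.48 + 0.0457) = 0.2139/6.287 = 0.03402.

0.0340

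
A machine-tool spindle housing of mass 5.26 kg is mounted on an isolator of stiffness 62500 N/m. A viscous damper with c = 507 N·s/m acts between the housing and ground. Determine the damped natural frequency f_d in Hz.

ω_n = √(k/m) = √(62500/5.26) = 109.0 rad/s.
Critical damping c_c = 2√(k·m) = 2√(62500 × 5.26) = 1147 N·s/m, so ζ = c/c_c = 507/1147 = 0.4421.
ω_d = ω_n√(1 − ζ²) = 109.0 × √(1 − 0.195) = 97.77 rad/s.
f_d = ω_d/(2π) = 15.56 Hz.

15.6 Hz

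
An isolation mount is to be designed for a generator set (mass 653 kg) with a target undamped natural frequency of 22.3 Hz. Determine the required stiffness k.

12800000 N/m

ω_n = 2πf_n = 2π × 22.3 = 140.1 rad/s.
k = m·ω_n² = 653 × 140.1² = 653 × 19630 = 12820000 N/m.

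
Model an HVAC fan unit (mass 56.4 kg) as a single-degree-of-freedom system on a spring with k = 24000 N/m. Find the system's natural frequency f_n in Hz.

3.28 Hz

ω_n = √(k/m) = √(24000/56.4) = √425.5 = 20.63 rad/s.
f_n = ω_n/(2π) = 20.63/6.283 = 3.283 Hz.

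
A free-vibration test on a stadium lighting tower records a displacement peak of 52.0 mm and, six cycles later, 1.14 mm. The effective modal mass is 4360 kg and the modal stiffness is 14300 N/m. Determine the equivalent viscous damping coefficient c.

Logarithmic decrement δ = (1/n)·ln(x₀/x_n) = (1/6)·ln(52.0/1.14) = (1/6)·ln(45.61) = 0.6367.
ζ = δ/√(4π² + δ²) = 0.6367/√(39.48 + 0.405) = 0.6367/6.315 = 0.1008.
c = ζ · 2√(km) = 0.1008 × 2√(14300 × 4360) = 0.1008 × 15790 = 1592 N·s/m.

1590 N·s/m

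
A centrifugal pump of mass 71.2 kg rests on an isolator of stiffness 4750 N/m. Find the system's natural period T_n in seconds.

0.769 s

ω_n = √(k/m) = √(4750/71.2) = √66.71 = 8.168 rad/s.
T_n = 2π/ω_n = 6.283/8.168 = 0.7693 s.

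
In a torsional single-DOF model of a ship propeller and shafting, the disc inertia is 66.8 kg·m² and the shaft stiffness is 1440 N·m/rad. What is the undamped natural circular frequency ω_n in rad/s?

ω_n = √(k_t/J) = √(1440/66.8) = √21.56 = 4.643 rad/s.

4.64 rad/s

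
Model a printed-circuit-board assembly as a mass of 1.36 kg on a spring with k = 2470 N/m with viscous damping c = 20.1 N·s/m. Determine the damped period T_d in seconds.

0.150 s

ω_n = √(k/m) = √(2470/1.36) = 42.62 rad/s.
Critical damping c_c = 2√(k·m) = 2√(2470 × 1.36) = 115.9 N·s/m, so ζ = c/c_c = 20.1/115.9 = 0.1734.
ω_d = ω_n√(1 − ζ²) = 42.62 × √(1 − 0.0301) = 41.97 rad/s.
T_d = 2π/ω_d = 0.1497 s.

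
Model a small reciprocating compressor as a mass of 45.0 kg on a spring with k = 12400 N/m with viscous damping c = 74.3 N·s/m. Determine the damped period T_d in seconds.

0.379 s

ω_n = √(k/m) = √(12400/45.0) = 16.60 rad/s.
Critical damping c_c = 2√(k·m) = 2√(12400 × 45.0) = 1494 N·s/m, so ζ = c/c_c = 74.3/1494 = 0.04973.
ω_d = ω_n√(1 − ζ²) = 16.60 × √(1 − 0.00247) = 16.58 rad/s.
T_d = 2π/ω_d = 0.3790 s.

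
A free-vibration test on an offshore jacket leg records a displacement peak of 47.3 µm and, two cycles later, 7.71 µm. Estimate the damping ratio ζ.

0.143

Logarithmic decrement δ = (1/n)·ln(x₀/x_n) = (1/2)·ln(47.3/7.71) = (1/2)·ln(6.135) = 0.9070.
ζ = δ/√(4π² + δ²) = 0.9070/√(39.48 + 0.823) = 0.9070/6.348 = 0.1429.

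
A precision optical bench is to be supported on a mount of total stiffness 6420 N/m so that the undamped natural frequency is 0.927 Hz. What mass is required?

ω_n = 2πf_n = 2π × 0.927 = 5.825 rad/s.
m = k/ω_n² = 6420/5.825² = 6420/33.92 = 189.2 kg.

189 kg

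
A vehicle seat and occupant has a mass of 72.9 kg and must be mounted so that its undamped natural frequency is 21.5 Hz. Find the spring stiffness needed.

ω_n = 2πf_n = 2π × 21.5 = 135.1 rad/s.
k = m·ω_n² = 72.9 × 135.1² = 72.9 × 18250 = 1330000 N/m.

1330000 N/m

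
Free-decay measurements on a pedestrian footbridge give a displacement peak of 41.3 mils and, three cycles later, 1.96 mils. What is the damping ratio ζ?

Logarithmic decrement δ = (1/n)·ln(x₀/x_n) = (1/3)·ln(41.3/1.96) = (1/3)·ln(21.07) = 1.016.
ζ = δ/√(4π² + δ²) = 1.016/√(39.48 + 1.03) = 1.016/6.365 = 0.1596.

0.160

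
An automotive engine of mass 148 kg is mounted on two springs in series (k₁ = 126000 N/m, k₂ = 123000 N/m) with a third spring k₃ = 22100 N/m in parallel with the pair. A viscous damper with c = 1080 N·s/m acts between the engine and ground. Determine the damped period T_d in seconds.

0.266 s

Series pair: k_s = k₁k₂/(k₁+k₂) = (126000)(123000)/(126000 + 123000) = 62240 N/m. In parallel with k₃: k_eq = 62240 + 22100 = 84340 N/m.
ω_n = √(k_eq/m) = √(84340/148) = 23.87 rad/s.
Critical damping c_c = 2√(k_eq·m) = 2√(84340 × 148) = 7066 N·s/m, so ζ = c/c_c = 1080/7066 = 0.1528.
ω_d = ω_n√(1 − ζ²) = 23.87 × √(1 − 0.0234) = 23.59 rad/s.
T_d = 2π/ω_d = 0.2663 s.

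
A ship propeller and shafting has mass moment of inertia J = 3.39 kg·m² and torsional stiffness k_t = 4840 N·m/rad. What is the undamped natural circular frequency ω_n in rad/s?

37.8 rad/s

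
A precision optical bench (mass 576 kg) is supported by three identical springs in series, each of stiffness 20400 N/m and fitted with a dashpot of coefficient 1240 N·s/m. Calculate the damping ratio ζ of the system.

Series springs: 1/k_eq = 3/20400, so k_eq = 20400/3 = 6800 N/m.
ω_n = √(k_eq/m) = √(6800/576) = 3.436 rad/s.
Critical damping c_c = 2√(k_eq·m) = 2√(6800 × 576) = 3958 N·s/m, so ζ = c/c_c = 1240/3958 = 0.3133.

0.313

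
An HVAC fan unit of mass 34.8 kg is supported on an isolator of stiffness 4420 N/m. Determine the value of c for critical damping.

784 N·s/m

c_c = 2√(k·m) = 2√(4420 × 34.8) = 2 × 392.2 = 784.4 N·s/m.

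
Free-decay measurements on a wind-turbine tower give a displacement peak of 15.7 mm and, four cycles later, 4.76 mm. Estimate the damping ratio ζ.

Logarithmic decrement δ = (1/n)·ln(x₀/x_n) = (1/4)·ln(15.7/4.76) = (1/4)·ln(3.298) = 0.2984.
ζ = δ/√(4π² + δ²) = 0.2984/√(39.48 + 0.0890) = 0.2984/6.290 = 0.04743.

0.0474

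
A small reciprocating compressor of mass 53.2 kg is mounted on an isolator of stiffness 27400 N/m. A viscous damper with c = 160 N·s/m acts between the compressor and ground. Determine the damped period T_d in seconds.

ω_n = √(k/m) = √(27400/53.2) = 22.69 rad/s.
Critical damping c_c = 2√(k·m) = 2√(27400 × 53.2) = 2415 N·s/m, so ζ = c/c_c = 160/2415 = 0.06626.
ω_d = ω_n√(1 − ζ²) = 22.69 × √(1 − 0.00439) = 22.64 rad/s.
T_d = 2π/ω_d = 0.2775 s.

0.277 s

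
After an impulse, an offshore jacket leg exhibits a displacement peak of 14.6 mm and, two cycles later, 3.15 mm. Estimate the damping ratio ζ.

0.121

Logarithmic decrement δ = (1/n)·ln(x₀/x_n) = (1/2)·ln(14.6/3.15) = (1/2)·ln(4.635) = 0.7668.
ζ = δ/√(4π² + δ²) = 0.7668/√(39.48 + 0.588) = 0.7668/6.330 = 0.1211.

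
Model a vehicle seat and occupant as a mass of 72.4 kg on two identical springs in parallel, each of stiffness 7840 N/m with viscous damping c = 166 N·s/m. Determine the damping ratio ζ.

Parallel springs add: k_eq = 2 × 7840 = 15680 N/m.
ω_n = √(k_eq/m) = √(15680/72.4) = 14.72 rad/s.
Critical damping c_c = 2√(k_eq·m) = 2√(15680 × 72.4) = 2131 N·s/m, so ζ = c/c_c = 166/2131 = 0.07790.

0.0779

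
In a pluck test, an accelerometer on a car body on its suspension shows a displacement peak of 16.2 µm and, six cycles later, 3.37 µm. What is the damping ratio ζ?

Logarithmic decrement δ = (1/n)·ln(x₀/x_n) = (1/6)·ln(16.2/3.37) = (1/6)·ln(4.807) = 0.2617.
ζ = δ/√(4π² + δ²) = 0.2617/√(39.48 + 0.0685) = 0.2617/6.289 = 0.04161.

0.0416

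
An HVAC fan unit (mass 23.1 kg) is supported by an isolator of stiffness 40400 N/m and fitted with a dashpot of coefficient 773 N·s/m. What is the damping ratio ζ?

ω_n = √(k/m) = √(40400/23.1) = 41.82 rad/s.
Critical damping c_c = 2√(k·m) = 2√(40400 × 23.1) = 1932 N·s/m, so ζ = c/c_c = 773/1932 = 0.4001.

0.400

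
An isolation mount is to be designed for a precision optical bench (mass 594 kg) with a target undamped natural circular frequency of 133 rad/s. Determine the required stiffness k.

10500000 N/m

k = m·ω_n² = 594 × 133.0² = 594 × 17690 = 10510000 N/m.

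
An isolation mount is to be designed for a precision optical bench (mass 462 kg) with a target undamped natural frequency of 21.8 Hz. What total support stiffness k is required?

8670000 N/m

ω_n = 2πf_n = 2π × 21.8 = 137.0 rad/s.
k = m·ω_n² = 462 × 137.0² = 462 × 18760 = 8668000 N/m.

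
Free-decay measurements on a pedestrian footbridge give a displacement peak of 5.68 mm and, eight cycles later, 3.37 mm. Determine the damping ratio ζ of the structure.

0.0104

Logarithmic decrement δ = (1/n)·ln(x₀/x_n) = (1/8)·ln(5.68/3.37) = (1/8)·ln(1.685) = 0.06525.
ζ = δ/√(4π² + δ²) = 0.06525/√(39.48 + 0.00426) = 0.06525/6.284 = 0.01039.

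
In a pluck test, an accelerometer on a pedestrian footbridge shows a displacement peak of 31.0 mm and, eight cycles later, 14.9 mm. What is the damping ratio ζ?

Logarithmic decrement δ = (1/n)·ln(x₀/x_n) = (1/8)·ln(31.0/14.9) = (1/8)·ln(2.081) = 0.09158.
ζ = δ/√(4π² + δ²) = 0.09158/√(39.48 + 0.00839) = 0.09158/6.284 = 0.01457.

0.0146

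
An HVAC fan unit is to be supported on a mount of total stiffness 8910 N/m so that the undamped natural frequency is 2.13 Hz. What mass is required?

ω_n = 2πf_n = 2π × 2.13 = 13.38 rad/s.
m = k/ω_n² = 8910/13.38² = 8910/179.1 = 49.75 kg.

49.7 kg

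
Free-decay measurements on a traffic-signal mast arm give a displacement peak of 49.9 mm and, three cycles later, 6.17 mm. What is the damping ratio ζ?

Logarithmic decrement δ = (1/n)·ln(x₀/x_n) = (1/3)·ln(49.9/6.17) = (1/3)·ln(8.088) = 0.6968.
ζ = δ/√(4π² + δ²) = 0.6968/√(39.48 + 0.485) = 0.6968/6.322 = 0.1102.

0.110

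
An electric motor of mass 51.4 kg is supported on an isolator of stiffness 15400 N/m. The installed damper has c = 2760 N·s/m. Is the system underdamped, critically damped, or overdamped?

overdamped

c_c = 2√(k·m) = 1779 N·s/m; ζ = c/c_c = 2760/1779 = 1.55.
Since ζ > 1 the system is overdamped.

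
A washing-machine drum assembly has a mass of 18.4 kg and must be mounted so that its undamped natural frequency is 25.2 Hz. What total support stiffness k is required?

461000 N/m

ω_n = 2πf_n = 2π × 25.2 = 158.3 rad/s.
k = m·ω_n² = 18.4 × 158.3² = 18.4 × 25070 = 461300 N/m.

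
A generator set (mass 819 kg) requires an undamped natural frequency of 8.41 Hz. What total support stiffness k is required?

ω_n = 2πf_n = 2π × 8.41 = 52.84 rad/s.
k = m·ω_n² = 819 × 52.84² = 819 × 2792 = 2287000 N/m.

2290000 N/m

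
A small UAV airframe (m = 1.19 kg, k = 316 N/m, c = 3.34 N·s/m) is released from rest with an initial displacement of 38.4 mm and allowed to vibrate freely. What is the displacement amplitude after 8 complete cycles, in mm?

ζ = c/(2√(km)) = 3.34/(2√(316 × 1.19)) = 3.34/38.78 = 0.08612.
Logarithmic decrement δ = 2πζ/√(1 − ζ²) = 2π × 0.08612/√(1 − 0.00742) = 0.5431.
After n cycles, x_n/x₀ = e^(−nδ), so x_8 = 38.4 × e^(−8 × 0.5431) = 38.4 × 0.01297 = 0.4981 mm.

0.498 mm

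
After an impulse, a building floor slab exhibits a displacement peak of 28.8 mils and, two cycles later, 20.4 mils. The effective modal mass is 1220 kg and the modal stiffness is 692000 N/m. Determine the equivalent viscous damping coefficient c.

Logarithmic decrement δ = (1/n)·ln(x₀/x_n) = (1/2)·ln(28.8/20.4) = (1/2)·ln(1.412) = 0.1724.
ζ = δ/√(4π² + δ²) = 0.1724/√(39.48 + 0.0297) = 0.1724/6.286 = 0.02743.
c = ζ · 2√(km) = 0.02743 × 2√(692000 × 1220) = 0.02743 × 58110 = 1594 N·s/m.

1590 N·s/m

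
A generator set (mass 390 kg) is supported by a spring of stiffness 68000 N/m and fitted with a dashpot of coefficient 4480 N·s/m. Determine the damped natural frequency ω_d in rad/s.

11.9 rad/s

ω_n = √(k/m) = √(68000/390) = 13.20 rad/s.
Critical damping c_c = 2√(k·m) = 2√(68000 × 390) = 10300 N·s/m, so ζ = c/c_c = 4480/10300 = 0.4350.
ω_d = ω_n√(1 − ζ²) = 13.20 × √(1 − 0.189) = 11.89 rad/s.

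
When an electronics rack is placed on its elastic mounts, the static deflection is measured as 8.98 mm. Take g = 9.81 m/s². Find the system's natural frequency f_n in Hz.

ω_n = √(g/δ_st) = √(9.81/0.00898) = √1092 = 33.05 rad/s.
f_n = ω_n/(2π) = 33.05/6.283 = 5.260 Hz.

5.26 Hz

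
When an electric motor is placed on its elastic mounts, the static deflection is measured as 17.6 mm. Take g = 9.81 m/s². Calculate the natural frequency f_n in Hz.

3.76 Hz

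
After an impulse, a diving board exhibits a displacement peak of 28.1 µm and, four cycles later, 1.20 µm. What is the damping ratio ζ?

Logarithmic decrement δ = (1/n)·ln(x₀/x_n) = (1/4)·ln(28.1/1.20) = (1/4)·ln(23.42) = 0.7884.
ζ = δ/√(4π² + δ²) = 0.7884/√(39.48 + 0.622) = 0.7884/6.332 = 0.1245.

0.124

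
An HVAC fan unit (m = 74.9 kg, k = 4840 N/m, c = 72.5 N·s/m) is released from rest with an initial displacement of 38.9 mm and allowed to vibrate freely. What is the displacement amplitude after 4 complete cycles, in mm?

ζ = c/(2√(km)) = 72.5/(2√(4840 × 74.9)) = 72.5/1204 = 0.06021.
Logarithmic decrement δ = 2πζ/√(1 − ζ²) = 2π × 0.06021/√(1 − 0.00362) = 0.3790.
After n cycles, x_n/x₀ = e^(−nδ), so x_4 = 38.9 × e^(−4 × 0.3790) = 38.9 × 0.2196 = 8.543 mm.

8.54 mm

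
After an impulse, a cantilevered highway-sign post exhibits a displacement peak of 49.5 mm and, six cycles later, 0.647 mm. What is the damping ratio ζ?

0.114

Logarithmic decrement δ = (1/n)·ln(x₀/x_n) = (1/6)·ln(49.5/0.647) = (1/6)·ln(76.51) = 0.7229.
ζ = δ/√(4π² + δ²) = 0.7229/√(39.48 + 0.523) = 0.7229/6.325 = 0.1143.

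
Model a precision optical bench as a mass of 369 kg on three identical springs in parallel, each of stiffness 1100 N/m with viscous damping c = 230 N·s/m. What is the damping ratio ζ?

0.104

Parallel springs add: k_eq = 3 × 1100 = 3300 N/m.
ω_n = √(k_eq/m) = √(3300/369) = 2.990 rad/s.
Critical damping c_c = 2√(k_eq·m) = 2√(3300 × 369) = 2207 N·s/m, so ζ = c/c_c = 230/2207 = 0.1042.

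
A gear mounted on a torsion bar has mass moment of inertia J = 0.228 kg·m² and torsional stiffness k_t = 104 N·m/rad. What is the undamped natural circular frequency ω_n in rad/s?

ω_n = √(k_t/J) = √(104/0.228) = √456.1 = 21.36 rad/s.

21.4 rad/s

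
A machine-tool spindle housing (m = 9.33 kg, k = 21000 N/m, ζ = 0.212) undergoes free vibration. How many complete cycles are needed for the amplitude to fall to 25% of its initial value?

2 cycles

Logarithmic decrement δ = 2πζ/√(1 − ζ²) = 2π × 0.2120/√(1 − 0.0449) = 1.363.
x_n/x₀ = e^(−nδ) ≤ 0.25; take ln: n ≥ ln(1/0.25)/δ = 1.386/1.363 = 1.017.
So 2 complete cycles are required.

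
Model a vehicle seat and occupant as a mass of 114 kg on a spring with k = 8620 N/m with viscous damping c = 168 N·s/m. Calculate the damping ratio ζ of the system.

ω_n = √(k/m) = √(8620/114) = 8.696 rad/s.
Critical damping c_c = 2√(k·m) = 2√(8620 × 114) = 1983 N·s/m, so ζ = c/c_c = 168/1983 = 0.08474.

0.0847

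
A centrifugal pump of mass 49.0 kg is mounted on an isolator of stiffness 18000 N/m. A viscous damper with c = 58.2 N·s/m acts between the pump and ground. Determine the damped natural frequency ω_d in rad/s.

ω_n = √(k/m) = √(18000/49.0) = 19.17 rad/s.
Critical damping c_c = 2√(k·m) = 2√(18000 × 49.0) = 1878 N·s/m, so ζ = c/c_c = 58.2/1878 = 0.03099.
ω_d = ω_n√(1 − ζ²) = 19.17 × √(1 − 0.000960) = 19.16 rad/s.

19.2 rad/s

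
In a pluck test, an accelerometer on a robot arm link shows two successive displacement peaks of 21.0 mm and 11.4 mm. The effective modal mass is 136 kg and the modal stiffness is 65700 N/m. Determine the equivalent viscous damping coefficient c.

579 N·s/m

Logarithmic decrement δ = (1/n)·ln(x₀/x_n) = (1/1)·ln(21.0/11.4) = (1/1)·ln(1.842) = 0.6109.
ζ = δ/√(4π² + δ²) = 0.6109/√(39.48 + 0.373) = 0.6109/6.313 = 0.09677.
c = ζ · 2√(km) = 0.09677 × 2√(65700 × 136) = 0.09677 × 5978 = 578.5 N·s/m.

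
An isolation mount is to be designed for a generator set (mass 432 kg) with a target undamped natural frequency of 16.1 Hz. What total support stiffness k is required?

4420000 N/m

ω_n = 2πf_n = 2π × 16.1 = 101.2 rad/s.
k = m·ω_n² = 432 × 101.2² = 432 × 10230 = 4421000 N/m.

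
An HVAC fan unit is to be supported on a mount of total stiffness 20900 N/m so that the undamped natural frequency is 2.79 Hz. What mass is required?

68.0 kg

ω_n = 2πf_n = 2π × 2.79 = 17.53 rad/s.
m = k/ω_n² = 20900/17.53² = 20900/307.3 = 68.01 kg.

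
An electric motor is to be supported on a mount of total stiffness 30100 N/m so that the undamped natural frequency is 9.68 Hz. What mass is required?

ω_n = 2πf_n = 2π × 9.68 = 60.82 rad/s.
m = k/ω_n² = 30100/60.82² = 30100/3699 = 8.137 kg.

8.14 kg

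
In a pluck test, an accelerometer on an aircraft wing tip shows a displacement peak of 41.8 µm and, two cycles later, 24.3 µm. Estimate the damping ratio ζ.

0.0431

Logarithmic decrement δ = (1/n)·ln(x₀/x_n) = (1/2)·ln(41.8/24.3) = (1/2)·ln(1.720) = 0.2712.
ζ = δ/√(4π² + δ²) = 0.2712/√(39.48 + 0.0736) = 0.2712/6.289 = 0.04312.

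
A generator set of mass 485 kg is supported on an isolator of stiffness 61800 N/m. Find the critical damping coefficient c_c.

10900 N·s/m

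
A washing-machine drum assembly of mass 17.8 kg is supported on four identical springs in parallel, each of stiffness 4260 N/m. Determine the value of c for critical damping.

1100 N·s/m

Parallel springs add: k_eq = 4 × 4260 = 17040 N/m.
c_c = 2√(k_eq·m) = 2√(17040 × 17.8) = 2 × 550.7 = 1101 N·s/m.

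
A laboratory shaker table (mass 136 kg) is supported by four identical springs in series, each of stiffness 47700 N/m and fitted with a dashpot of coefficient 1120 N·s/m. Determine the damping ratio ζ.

0.440

Series springs: 1/k_eq = 4/47700, so k_eq = 47700/4 = 11920 N/m.
ω_n = √(k_eq/m) = √(11920/136) = 9.364 rad/s.
Critical damping c_c = 2√(k_eq·m) = 2√(11920 × 136) = 2547 N·s/m, so ζ = c/c_c = 1120/2547 = 0.4397.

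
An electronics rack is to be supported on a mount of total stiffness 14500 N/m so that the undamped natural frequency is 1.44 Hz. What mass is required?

ω_n = 2πf_n = 2π × 1.44 = 9.048 rad/s.
m = k/ω_n² = 14500/9.048² = 14500/81.86 = 177.1 kg.

177 kg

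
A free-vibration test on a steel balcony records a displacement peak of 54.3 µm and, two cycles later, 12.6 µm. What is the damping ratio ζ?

0.115

Logarithmic decrement δ = (1/n)·ln(x₀/x_n) = (1/2)·ln(54.3/12.6) = (1/2)·ln(4.310) = 0.7304.
ζ = δ/√(4π² + δ²) = 0.7304/√(39.48 + 0.534) = 0.7304/6.325 = 0.1155.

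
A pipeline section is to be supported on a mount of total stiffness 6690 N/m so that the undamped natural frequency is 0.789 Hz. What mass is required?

ω_n = 2πf_n = 2π × 0.789 = 4.957 rad/s.
m = k/ω_n² = 6690/4.957² = 6690/24.58 = 272.2 kg.

272 kg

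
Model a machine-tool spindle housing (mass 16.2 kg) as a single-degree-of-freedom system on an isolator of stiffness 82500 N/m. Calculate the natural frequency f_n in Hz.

11.4 Hz

ω_n = √(k/m) = √(82500/16.2) = √5093 = 71.36 rad/s.
f_n = ω_n/(2π) = 71.36/6.283 = 11.36 Hz.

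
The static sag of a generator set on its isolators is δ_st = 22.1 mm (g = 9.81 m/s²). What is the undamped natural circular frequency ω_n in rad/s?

21.1 rad/s

ω_n = √(g/δ_st) = √(9.81/0.0221) = √443.9 = 21.07 rad/s.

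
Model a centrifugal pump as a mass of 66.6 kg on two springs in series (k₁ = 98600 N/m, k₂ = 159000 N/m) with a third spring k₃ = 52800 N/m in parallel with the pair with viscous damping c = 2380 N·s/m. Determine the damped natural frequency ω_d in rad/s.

37.2 rad/s

Series pair: k_s = k₁k₂/(k₁+k₂) = (98600)(159000)/(98600 + 159000) = 60860 N/m. In parallel with k₃: k_eq = 60860 + 52800 = 113700 N/m.
ω_n = √(k_eq/m) = √(113700/66.6) = 41.31 rad/s.
Critical damping c_c = 2√(k_eq·m) = 2√(113700 × 66.6) = 5503 N·s/m, so ζ = c/c_c = 2380/5503 = 0.4325.
ω_d = ω_n√(1 − ζ²) = 41.31 × √(1 − 0.187) = 37.25 rad/s.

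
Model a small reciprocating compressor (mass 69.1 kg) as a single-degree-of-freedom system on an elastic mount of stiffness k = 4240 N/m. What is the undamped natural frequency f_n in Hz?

1.25 Hz

ω_n = √(k/m) = √(4240/69.1) = √61.36 = 7.833 rad/s.
f_n = ω_n/(2π) = 7.833/6.283 = 1.247 Hz.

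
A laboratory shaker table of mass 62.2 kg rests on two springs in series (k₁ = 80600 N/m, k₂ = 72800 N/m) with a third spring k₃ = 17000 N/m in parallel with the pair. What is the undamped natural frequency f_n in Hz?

Series pair: k_s = k₁k₂/(k₁+k₂) = (80600)(72800)/(80600 + 72800) = 38250 N/m. In parallel with k₃: k_eq = 38250 + 17000 = 55250 N/m.
ω_n = √(k_eq/m) = √(55250/62.2) = √888.3 = 29.80 rad/s.
f_n = ω_n/(2π) = 29.80/6.283 = 4.743 Hz.

4.74 Hz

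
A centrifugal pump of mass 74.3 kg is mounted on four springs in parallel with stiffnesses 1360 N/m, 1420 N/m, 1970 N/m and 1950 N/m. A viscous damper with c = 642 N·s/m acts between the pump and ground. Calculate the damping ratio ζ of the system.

0.455

Parallel springs add: k_eq = 1360 + 1420 + 1970 + 1950 = 6700 N/m.
ω_n = √(k_eq/m) = √(6700/74.3) = 9.496 rad/s.
Critical damping c_c = 2√(k_eq·m) = 2√(6700 × 74.3) = 1411 N·s/m, so ζ = c/c_c = 642/1411 = 0.4550.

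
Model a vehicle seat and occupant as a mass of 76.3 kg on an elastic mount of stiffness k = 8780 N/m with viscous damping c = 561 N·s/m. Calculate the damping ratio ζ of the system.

0.343

ω_n = √(k/m) = √(8780/76.3) = 10.73 rad/s.
Critical damping c_c = 2√(k·m) = 2√(8780 × 76.3) = 1637 N·s/m, so ζ = c/c_c = 561/1637 = 0.3427.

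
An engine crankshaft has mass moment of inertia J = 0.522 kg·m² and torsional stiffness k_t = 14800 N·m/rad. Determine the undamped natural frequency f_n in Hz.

ω_n = √(k_t/J) = √(14800/0.522) = √28350 = 168.4 rad/s.
f_n = ω_n/(2π) = 168.4/6.283 = 26.80 Hz.

26.8 Hz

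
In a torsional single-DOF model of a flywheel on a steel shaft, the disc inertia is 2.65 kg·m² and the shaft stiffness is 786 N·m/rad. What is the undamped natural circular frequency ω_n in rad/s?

17.2 rad/s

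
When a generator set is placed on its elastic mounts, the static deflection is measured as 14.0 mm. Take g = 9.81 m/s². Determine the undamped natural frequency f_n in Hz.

ω_n = √(g/δ_st) = √(9.81/0.0140) = √700.7 = 26.47 rad/s.
f_n = ω_n/(2π) = 26.47/6.283 = 4.213 Hz.

4.21 Hz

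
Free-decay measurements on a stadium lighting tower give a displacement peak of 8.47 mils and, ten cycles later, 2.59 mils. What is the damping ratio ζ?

0.0189

Logarithmic decrement δ = (1/n)·ln(x₀/x_n) = (1/10)·ln(8.47/2.59) = (1/10)·ln(3.270) = 0.1185.
ζ = δ/√(4π² + δ²) = 0.1185/√(39.48 + 0.0140) = 0.1185/6.284 = 0.01885.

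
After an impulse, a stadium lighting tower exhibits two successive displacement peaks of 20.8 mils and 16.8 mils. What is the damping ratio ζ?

0.0340

Logarithmic decrement δ = (1/n)·ln(x₀/x_n) = (1/1)·ln(20.8/16.8) = (1/1)·ln(1.238) = 0.2136.
ζ = δ/√(4π² + δ²) = 0.2136/√(39.48 + 0.0456) = 0.2136/6.287 = 0.03397.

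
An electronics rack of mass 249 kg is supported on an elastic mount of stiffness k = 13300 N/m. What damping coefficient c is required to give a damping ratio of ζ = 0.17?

619 N·s/m

c_c = 2√(k·m) = 2√(13300 × 249) = 3640 N·s/m.
c = ζ·c_c = 0.17 × 3640 = 618.7 N·s/m.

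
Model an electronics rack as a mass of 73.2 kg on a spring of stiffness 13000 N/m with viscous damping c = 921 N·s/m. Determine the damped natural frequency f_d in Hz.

1.87 Hz

ω_n = √(k/m) = √(13000/73.2) = 13.33 rad/s.
Critical damping c_c = 2√(k·m) = 2√(13000 × 73.2) = 1951 N·s/m, so ζ = c/c_c = 921/1951 = 0.4721.
ω_d = ω_n√(1 − ζ²) = 13.33 × √(1 − 0.223) = 11.75 rad/s.
f_d = ω_d/(2π) = 1.870 Hz.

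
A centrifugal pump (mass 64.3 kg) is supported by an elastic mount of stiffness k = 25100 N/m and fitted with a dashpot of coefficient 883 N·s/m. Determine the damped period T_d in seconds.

ω_n = √(k/m) = √(25100/64.3) = 19.76 rad/s.
Critical damping c_c = 2√(k·m) = 2√(25100 × 64.3) = 2541 N·s/m, so ζ = c/c_c = 883/2541 = 0.3475.
ω_d = ω_n√(1 − ζ²) = 19.76 × √(1 − 0.121) = 18.53 rad/s.
T_d = 2π/ω_d = 0.3392 s.

0.339 s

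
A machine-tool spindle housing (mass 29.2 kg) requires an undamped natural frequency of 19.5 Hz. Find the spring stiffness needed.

438000 N/m

ω_n = 2πf_n = 2π × 19.5 = 122.5 rad/s.
k = m·ω_n² = 29.2 × 122.5² = 29.2 × 15010 = 438300 N/m.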